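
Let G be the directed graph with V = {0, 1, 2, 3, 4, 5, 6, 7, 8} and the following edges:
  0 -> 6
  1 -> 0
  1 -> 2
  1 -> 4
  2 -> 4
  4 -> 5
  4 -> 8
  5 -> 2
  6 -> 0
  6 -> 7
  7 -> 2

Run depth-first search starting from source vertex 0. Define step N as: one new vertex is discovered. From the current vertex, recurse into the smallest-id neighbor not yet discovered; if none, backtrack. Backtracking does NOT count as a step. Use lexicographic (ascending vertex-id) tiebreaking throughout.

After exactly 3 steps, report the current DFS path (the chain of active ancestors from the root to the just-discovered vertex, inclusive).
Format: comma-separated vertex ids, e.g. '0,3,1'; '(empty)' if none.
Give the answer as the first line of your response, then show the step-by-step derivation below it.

0,6,7

step 1: discover 0; path=0; order=0
step 2: discover 6; path=0>6; order=0,6
step 3: discover 7; path=0>6>7; order=0,6,7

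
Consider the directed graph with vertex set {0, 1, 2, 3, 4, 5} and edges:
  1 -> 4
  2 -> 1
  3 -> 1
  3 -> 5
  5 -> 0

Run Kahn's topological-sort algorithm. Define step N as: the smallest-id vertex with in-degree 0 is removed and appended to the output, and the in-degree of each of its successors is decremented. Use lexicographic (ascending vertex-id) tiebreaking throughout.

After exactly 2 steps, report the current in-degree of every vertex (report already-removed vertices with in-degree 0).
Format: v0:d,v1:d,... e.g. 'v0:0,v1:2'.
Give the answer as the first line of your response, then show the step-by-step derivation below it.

v0:1,v1:0,v2:0,v3:0,v4:1,v5:0

step 1: output 2; order=[2]; indeg=(1,1,0,0,1,1)
step 2: output 3; order=[2,3]; indeg=(1,0,0,0,1,0)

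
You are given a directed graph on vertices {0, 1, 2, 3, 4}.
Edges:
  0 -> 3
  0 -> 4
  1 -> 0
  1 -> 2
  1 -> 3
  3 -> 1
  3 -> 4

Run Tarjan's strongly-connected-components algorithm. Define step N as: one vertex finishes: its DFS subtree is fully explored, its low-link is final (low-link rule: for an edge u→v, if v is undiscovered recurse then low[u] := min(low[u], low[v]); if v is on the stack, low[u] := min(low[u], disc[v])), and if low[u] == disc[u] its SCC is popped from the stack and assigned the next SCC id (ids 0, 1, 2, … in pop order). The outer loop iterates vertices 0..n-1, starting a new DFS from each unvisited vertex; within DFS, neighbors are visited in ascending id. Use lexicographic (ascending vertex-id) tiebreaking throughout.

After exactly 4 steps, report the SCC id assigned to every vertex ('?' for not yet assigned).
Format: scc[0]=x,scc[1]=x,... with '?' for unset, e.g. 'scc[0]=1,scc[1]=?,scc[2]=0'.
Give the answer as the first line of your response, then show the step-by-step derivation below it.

scc[0]=?,scc[1]=?,scc[2]=0,scc[3]=?,scc[4]=1

step 1: low=(low[0]=0,low[1]=0,low[2]=3,low[3]=1,low[4]=?); scc=(scc[0]=?,scc[1]=?,scc[2]=0,scc[3]=?,scc[4]=?)
step 2: low=(low[0]=0,low[1]=0,low[2]=3,low[3]=1,low[4]=?); scc=(scc[0]=?,scc[1]=?,scc[2]=0,scc[3]=?,scc[4]=?)
step 3: low=(low[0]=0,low[1]=0,low[2]=3,low[3]=0,low[4]=4); scc=(scc[0]=?,scc[1]=?,scc[2]=0,scc[3]=?,scc[4]=1)
step 4: low=(low[0]=0,low[1]=0,low[2]=3,low[3]=0,low[4]=4); scc=(scc[0]=?,scc[1]=?,scc[2]=0,scc[3]=?,scc[4]=1)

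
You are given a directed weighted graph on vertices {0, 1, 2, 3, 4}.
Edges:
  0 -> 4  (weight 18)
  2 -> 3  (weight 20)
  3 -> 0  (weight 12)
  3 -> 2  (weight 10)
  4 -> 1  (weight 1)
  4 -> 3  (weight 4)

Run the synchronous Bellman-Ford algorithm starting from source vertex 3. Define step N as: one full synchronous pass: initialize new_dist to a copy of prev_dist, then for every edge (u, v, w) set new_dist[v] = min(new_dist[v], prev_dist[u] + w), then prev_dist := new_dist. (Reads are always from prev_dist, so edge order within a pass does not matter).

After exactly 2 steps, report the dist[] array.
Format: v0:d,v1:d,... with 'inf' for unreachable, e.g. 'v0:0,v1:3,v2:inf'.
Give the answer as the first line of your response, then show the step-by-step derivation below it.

v0:12,v1:inf,v2:10,v3:0,v4:30

step 1: dist = v0:12,v1:inf,v2:10,v3:0,v4:inf
step 2: dist = v0:12,v1:inf,v2:10,v3:0,v4:30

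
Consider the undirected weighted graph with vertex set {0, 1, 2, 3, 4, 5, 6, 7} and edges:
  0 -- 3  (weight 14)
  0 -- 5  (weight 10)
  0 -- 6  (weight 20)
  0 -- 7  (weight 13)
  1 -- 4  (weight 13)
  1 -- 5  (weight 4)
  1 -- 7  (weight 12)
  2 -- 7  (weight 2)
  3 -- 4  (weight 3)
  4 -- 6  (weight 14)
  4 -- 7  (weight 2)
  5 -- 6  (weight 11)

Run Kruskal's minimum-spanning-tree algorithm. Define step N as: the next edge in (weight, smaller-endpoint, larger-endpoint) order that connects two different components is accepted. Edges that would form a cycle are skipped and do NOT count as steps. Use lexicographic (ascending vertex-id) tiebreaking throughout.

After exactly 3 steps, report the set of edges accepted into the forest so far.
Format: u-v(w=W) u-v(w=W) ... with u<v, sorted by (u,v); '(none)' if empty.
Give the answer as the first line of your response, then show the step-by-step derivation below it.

2-7(w=2) 3-4(w=3) 4-7(w=2)

step 1: add edge 2-7 (w=2); MST = {2-7(w=2)}
step 2: add edge 4-7 (w=2); MST = {2-7(w=2) 4-7(w=2)}
step 3: add edge 3-4 (w=3); MST = {2-7(w=2) 3-4(w=3) 4-7(w=2)}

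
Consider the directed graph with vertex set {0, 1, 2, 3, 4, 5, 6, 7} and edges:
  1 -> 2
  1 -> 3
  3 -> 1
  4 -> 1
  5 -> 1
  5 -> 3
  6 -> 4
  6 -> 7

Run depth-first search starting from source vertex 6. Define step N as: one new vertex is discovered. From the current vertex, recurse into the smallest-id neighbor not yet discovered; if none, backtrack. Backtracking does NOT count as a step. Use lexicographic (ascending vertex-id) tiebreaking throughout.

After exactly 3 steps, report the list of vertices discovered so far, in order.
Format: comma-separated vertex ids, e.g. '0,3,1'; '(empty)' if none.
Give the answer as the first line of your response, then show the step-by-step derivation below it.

6,4,1

step 1: discover 6; path=6; order=6
step 2: discover 4; path=6>4; order=6,4
step 3: discover 1; path=6>4>1; order=6,4,1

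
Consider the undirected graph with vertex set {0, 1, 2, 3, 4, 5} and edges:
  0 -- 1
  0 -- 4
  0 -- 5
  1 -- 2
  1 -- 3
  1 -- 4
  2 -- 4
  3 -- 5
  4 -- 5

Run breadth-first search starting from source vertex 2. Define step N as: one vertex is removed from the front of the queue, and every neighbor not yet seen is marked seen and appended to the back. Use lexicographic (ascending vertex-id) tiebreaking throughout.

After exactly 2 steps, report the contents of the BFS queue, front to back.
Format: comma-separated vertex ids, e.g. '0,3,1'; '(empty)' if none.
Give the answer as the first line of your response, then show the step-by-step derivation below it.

4,0,3

step 1: dequeue 2; queue=[1,4]; order=2
step 2: dequeue 1; queue=[4,0,3]; order=2,1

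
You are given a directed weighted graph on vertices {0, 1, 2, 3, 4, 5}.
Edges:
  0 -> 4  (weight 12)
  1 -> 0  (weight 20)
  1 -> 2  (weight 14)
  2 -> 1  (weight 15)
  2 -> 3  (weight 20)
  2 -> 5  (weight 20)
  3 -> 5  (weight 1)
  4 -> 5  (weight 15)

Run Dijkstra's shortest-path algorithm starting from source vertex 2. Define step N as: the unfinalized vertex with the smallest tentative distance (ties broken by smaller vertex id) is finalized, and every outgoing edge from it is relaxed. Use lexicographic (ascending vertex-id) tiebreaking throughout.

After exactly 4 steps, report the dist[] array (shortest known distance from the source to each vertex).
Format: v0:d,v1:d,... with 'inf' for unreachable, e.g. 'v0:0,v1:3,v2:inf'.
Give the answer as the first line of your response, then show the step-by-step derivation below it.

v0:35,v1:15,v2:0,v3:20,v4:inf,v5:20

step 1: dist = v0:inf,v1:15,v2:0,v3:20,v4:inf,v5:20
step 2: dist = v0:35,v1:15,v2:0,v3:20,v4:inf,v5:20
step 3: dist = v0:35,v1:15,v2:0,v3:20,v4:inf,v5:20
step 4: dist = v0:35,v1:15,v2:0,v3:20,v4:inf,v5:20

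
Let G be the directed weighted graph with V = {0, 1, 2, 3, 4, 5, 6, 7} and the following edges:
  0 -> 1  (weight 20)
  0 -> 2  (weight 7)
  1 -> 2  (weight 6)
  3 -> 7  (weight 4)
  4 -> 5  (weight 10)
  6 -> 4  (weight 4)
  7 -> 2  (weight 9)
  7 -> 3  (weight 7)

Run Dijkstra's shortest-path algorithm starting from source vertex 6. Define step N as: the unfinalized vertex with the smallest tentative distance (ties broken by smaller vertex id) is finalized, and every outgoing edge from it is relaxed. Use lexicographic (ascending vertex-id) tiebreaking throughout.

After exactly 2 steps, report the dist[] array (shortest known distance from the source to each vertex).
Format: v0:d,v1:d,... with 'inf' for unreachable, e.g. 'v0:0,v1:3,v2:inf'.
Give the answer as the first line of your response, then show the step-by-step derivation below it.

v0:inf,v1:inf,v2:inf,v3:inf,v4:4,v5:14,v6:0,v7:inf

step 1: dist = v0:inf,v1:inf,v2:inf,v3:inf,v4:4,v5:inf,v6:0,v7:inf
step 2: dist = v0:inf,v1:inf,v2:inf,v3:inf,v4:4,v5:14,v6:0,v7:inf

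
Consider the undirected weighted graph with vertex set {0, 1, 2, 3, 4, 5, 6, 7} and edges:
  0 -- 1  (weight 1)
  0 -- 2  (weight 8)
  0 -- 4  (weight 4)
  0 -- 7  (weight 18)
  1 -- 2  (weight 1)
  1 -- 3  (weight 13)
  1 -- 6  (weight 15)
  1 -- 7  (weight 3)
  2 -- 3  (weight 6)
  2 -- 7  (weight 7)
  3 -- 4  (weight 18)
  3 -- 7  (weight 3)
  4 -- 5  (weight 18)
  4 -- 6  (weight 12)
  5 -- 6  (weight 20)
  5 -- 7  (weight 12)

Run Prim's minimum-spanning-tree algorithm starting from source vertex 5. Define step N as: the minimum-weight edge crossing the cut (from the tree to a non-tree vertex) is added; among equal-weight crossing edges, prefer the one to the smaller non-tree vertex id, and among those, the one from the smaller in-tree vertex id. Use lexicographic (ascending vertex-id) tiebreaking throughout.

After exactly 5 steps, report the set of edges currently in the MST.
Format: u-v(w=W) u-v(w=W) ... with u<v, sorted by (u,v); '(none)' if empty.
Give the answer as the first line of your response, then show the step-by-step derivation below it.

0-1(w=1) 1-2(w=1) 1-7(w=3) 3-7(w=3) 5-7(w=12)

step 1: add edge 5-7 (w=12); MST = {5-7(w=12)}
step 2: add edge 1-7 (w=3); MST = {1-7(w=3) 5-7(w=12)}
step 3: add edge 0-1 (w=1); MST = {0-1(w=1) 1-7(w=3) 5-7(w=12)}
step 4: add edge 1-2 (w=1); MST = {0-1(w=1) 1-2(w=1) 1-7(w=3) 5-7(w=12)}
step 5: add edge 3-7 (w=3); MST = {0-1(w=1) 1-2(w=1) 1-7(w=3) 3-7(w=3) 5-7(w=12)}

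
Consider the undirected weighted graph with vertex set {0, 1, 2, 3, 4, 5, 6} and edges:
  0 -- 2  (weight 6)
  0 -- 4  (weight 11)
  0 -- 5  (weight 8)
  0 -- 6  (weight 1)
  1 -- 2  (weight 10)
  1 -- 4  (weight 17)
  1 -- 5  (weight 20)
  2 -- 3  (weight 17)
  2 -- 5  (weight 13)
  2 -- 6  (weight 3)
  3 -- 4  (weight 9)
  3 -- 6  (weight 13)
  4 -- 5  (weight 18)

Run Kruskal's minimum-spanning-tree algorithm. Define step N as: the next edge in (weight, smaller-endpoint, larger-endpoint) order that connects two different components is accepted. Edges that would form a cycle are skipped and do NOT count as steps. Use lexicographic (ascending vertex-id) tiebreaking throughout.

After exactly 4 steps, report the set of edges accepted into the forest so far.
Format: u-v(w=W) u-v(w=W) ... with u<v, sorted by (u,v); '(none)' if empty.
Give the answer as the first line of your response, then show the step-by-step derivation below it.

0-5(w=8) 0-6(w=1) 2-6(w=3) 3-4(w=9)

step 1: add edge 0-6 (w=1); MST = {0-6(w=1)}
step 2: add edge 2-6 (w=3); MST = {0-6(w=1) 2-6(w=3)}
step 3: add edge 0-5 (w=8); MST = {0-5(w=8) 0-6(w=1) 2-6(w=3)}
step 4: add edge 3-4 (w=9); MST = {0-5(w=8) 0-6(w=1) 2-6(w=3) 3-4(w=9)}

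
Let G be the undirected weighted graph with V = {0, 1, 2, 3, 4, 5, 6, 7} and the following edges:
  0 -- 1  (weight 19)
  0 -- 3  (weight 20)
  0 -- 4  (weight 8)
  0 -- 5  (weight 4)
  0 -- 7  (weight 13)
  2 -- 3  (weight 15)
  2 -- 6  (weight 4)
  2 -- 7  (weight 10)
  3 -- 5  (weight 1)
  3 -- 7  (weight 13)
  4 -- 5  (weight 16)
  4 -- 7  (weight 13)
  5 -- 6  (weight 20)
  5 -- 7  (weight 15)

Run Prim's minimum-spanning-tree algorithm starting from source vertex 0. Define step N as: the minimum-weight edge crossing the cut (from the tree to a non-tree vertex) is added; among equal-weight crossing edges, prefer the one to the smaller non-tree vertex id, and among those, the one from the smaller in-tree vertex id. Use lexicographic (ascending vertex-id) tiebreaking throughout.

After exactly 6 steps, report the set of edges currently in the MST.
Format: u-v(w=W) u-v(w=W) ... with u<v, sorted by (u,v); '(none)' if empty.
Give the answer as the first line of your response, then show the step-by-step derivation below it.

0-4(w=8) 0-5(w=4) 0-7(w=13) 2-6(w=4) 2-7(w=10) 3-5(w=1)

step 1: add edge 0-5 (w=4); MST = {0-5(w=4)}
step 2: add edge 3-5 (w=1); MST = {0-5(w=4) 3-5(w=1)}
step 3: add edge 0-4 (w=8); MST = {0-4(w=8) 0-5(w=4) 3-5(w=1)}
step 4: add edge 0-7 (w=13); MST = {0-4(w=8) 0-5(w=4) 0-7(w=13) 3-5(w=1)}
step 5: add edge 2-7 (w=10); MST = {0-4(w=8) 0-5(w=4) 0-7(w=13) 2-7(w=10) 3-5(w=1)}
step 6: add edge 2-6 (w=4); MST = {0-4(w=8) 0-5(w=4) 0-7(w=13) 2-6(w=4) 2-7(w=10) 3-5(w=1)}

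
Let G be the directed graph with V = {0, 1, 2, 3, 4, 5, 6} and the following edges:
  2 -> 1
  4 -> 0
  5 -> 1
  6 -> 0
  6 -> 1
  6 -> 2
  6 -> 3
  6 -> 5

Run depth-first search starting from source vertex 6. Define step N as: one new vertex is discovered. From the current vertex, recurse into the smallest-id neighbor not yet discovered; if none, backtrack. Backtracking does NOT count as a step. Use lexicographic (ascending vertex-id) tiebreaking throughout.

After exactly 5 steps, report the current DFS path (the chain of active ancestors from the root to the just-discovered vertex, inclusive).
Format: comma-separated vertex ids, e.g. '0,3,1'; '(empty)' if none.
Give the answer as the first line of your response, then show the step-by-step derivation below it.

6,3

step 1: discover 6; path=6; order=6
step 2: discover 0; path=6>0; order=6,0
step 3: discover 1; path=6>1; order=6,0,1
step 4: discover 2; path=6>2; order=6,0,1,2
step 5: discover 3; path=6>3; order=6,0,1,2,3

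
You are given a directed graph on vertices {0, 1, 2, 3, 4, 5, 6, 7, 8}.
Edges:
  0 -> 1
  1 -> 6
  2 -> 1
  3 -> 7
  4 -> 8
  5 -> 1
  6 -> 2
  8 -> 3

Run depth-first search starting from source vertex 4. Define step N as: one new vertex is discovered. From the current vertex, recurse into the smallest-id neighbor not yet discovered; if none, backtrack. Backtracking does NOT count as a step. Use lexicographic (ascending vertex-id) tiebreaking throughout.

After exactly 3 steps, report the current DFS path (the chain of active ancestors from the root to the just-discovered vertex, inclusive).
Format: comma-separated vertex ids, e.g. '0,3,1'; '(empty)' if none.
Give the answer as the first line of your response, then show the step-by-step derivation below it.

4,8,3

step 1: discover 4; path=4; order=4
step 2: discover 8; path=4>8; order=4,8
step 3: discover 3; path=4>8>3; order=4,8,3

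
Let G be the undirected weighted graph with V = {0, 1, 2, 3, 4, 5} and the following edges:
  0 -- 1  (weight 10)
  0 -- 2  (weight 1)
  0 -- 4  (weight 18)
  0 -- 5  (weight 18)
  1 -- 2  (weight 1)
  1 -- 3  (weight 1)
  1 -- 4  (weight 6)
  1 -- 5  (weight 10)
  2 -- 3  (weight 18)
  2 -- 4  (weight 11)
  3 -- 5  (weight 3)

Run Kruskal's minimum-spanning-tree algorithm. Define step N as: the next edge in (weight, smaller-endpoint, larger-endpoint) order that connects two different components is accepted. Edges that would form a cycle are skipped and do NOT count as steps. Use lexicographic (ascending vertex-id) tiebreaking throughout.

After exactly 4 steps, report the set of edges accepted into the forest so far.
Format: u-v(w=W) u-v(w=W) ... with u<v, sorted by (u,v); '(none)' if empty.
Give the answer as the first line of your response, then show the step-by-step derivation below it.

0-2(w=1) 1-2(w=1) 1-3(w=1) 3-5(w=3)

step 1: add edge 0-2 (w=1); MST = {0-2(w=1)}
step 2: add edge 1-2 (w=1); MST = {0-2(w=1) 1-2(w=1)}
step 3: add edge 1-3 (w=1); MST = {0-2(w=1) 1-2(w=1) 1-3(w=1)}
step 4: add edge 3-5 (w=3); MST = {0-2(w=1) 1-2(w=1) 1-3(w=1) 3-5(w=3)}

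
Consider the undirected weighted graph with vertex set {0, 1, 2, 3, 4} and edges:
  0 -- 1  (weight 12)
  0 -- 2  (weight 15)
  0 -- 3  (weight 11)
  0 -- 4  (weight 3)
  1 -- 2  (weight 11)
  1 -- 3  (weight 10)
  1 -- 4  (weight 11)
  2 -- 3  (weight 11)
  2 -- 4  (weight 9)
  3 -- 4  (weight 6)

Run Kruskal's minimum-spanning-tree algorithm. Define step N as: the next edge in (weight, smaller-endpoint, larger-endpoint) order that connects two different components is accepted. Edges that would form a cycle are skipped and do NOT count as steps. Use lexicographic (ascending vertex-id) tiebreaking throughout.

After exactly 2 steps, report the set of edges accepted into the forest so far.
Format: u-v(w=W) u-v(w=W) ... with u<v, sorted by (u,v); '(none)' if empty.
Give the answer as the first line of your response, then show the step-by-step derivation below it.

0-4(w=3) 3-4(w=6)

step 1: add edge 0-4 (w=3); MST = {0-4(w=3)}
step 2: add edge 3-4 (w=6); MST = {0-4(w=3) 3-4(w=6)}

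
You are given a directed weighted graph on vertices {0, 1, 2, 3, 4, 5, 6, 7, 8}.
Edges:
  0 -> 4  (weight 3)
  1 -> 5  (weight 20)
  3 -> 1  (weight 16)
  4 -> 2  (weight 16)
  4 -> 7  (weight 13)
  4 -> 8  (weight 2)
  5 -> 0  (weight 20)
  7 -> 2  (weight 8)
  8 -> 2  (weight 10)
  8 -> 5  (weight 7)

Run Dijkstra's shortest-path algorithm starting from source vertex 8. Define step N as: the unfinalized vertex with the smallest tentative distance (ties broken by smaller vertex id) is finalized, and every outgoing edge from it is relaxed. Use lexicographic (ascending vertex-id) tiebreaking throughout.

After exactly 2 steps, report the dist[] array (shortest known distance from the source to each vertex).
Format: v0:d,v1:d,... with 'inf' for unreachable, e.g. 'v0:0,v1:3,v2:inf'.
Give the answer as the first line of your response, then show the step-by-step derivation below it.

v0:27,v1:inf,v2:10,v3:inf,v4:inf,v5:7,v6:inf,v7:inf,v8:0

step 1: dist = v0:inf,v1:inf,v2:10,v3:inf,v4:inf,v5:7,v6:inf,v7:inf,v8:0
step 2: dist = v0:27,v1:inf,v2:10,v3:inf,v4:inf,v5:7,v6:inf,v7:inf,v8:0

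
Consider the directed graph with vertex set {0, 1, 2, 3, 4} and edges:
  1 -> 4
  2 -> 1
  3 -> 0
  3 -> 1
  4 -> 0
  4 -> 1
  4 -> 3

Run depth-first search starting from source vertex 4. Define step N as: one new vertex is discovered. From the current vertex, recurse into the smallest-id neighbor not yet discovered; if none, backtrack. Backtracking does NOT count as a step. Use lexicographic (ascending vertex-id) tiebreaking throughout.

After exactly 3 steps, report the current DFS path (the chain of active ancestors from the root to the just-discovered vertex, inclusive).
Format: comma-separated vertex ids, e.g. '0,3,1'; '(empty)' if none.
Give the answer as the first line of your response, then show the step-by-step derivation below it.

4,1

step 1: discover 4; path=4; order=4
step 2: discover 0; path=4>0; order=4,0
step 3: discover 1; path=4>1; order=4,0,1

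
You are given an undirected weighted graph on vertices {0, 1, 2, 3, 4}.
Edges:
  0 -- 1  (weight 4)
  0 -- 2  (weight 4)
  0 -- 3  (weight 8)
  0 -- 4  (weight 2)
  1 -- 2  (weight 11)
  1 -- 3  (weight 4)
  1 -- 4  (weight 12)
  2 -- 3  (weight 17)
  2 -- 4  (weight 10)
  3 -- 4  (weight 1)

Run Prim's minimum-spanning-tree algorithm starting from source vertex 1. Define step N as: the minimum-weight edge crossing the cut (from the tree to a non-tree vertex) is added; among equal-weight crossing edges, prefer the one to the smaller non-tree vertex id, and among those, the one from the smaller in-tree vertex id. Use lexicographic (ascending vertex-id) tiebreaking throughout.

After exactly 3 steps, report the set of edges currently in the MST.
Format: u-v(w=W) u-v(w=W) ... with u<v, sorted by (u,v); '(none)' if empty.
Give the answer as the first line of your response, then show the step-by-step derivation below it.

0-1(w=4) 0-4(w=2) 3-4(w=1)

step 1: add edge 0-1 (w=4); MST = {0-1(w=4)}
step 2: add edge 0-4 (w=2); MST = {0-1(w=4) 0-4(w=2)}
step 3: add edge 3-4 (w=1); MST = {0-1(w=4) 0-4(w=2) 3-4(w=1)}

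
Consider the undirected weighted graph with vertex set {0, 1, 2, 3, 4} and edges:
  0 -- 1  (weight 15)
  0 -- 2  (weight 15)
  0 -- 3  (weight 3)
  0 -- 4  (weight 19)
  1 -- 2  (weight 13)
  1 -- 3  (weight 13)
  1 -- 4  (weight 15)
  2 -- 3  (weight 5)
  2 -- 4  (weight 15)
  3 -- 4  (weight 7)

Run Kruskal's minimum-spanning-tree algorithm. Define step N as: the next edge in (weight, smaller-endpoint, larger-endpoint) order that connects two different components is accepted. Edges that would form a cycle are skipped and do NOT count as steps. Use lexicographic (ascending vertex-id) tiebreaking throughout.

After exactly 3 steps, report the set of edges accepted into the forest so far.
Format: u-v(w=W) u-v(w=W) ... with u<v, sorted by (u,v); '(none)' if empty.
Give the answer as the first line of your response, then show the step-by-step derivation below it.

0-3(w=3) 2-3(w=5) 3-4(w=7)

step 1: add edge 0-3 (w=3); MST = {0-3(w=3)}
step 2: add edge 2-3 (w=5); MST = {0-3(w=3) 2-3(w=5)}
step 3: add edge 3-4 (w=7); MST = {0-3(w=3) 2-3(w=5) 3-4(w=7)}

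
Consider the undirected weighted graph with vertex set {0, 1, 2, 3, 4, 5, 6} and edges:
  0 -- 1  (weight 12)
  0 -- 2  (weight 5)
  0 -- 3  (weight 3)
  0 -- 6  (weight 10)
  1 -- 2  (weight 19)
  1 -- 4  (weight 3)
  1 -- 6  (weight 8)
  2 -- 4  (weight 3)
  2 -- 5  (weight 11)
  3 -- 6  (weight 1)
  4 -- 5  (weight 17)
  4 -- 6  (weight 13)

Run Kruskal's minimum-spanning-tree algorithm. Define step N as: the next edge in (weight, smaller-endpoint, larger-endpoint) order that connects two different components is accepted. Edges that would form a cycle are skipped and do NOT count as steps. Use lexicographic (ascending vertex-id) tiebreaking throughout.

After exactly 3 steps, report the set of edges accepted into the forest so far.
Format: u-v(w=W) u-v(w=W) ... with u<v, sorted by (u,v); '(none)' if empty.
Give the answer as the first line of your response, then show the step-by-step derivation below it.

0-3(w=3) 1-4(w=3) 3-6(w=1)

step 1: add edge 3-6 (w=1); MST = {3-6(w=1)}
step 2: add edge 0-3 (w=3); MST = {0-3(w=3) 3-6(w=1)}
step 3: add edge 1-4 (w=3); MST = {0-3(w=3) 1-4(w=3) 3-6(w=1)}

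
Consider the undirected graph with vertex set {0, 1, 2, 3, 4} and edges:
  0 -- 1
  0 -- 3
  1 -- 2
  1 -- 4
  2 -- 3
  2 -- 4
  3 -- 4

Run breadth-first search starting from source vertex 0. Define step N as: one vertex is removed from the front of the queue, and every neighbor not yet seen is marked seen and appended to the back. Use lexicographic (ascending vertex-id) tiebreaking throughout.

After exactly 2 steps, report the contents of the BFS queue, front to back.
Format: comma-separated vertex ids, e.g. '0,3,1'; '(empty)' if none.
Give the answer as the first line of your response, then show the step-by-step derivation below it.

3,2,4

step 1: dequeue 0; queue=[1,3]; order=0
step 2: dequeue 1; queue=[3,2,4]; order=0,1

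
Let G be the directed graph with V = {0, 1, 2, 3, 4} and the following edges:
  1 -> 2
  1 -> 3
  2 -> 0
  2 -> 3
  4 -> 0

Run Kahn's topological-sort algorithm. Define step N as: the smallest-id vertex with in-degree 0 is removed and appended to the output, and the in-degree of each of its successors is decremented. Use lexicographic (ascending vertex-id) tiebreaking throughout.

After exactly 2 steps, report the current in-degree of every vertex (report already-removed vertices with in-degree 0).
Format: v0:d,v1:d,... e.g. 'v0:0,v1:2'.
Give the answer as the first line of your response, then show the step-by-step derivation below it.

v0:1,v1:0,v2:0,v3:0,v4:0

step 1: output 1; order=[1]; indeg=(2,0,0,1,0)
step 2: output 2; order=[1,2]; indeg=(1,0,0,0,0)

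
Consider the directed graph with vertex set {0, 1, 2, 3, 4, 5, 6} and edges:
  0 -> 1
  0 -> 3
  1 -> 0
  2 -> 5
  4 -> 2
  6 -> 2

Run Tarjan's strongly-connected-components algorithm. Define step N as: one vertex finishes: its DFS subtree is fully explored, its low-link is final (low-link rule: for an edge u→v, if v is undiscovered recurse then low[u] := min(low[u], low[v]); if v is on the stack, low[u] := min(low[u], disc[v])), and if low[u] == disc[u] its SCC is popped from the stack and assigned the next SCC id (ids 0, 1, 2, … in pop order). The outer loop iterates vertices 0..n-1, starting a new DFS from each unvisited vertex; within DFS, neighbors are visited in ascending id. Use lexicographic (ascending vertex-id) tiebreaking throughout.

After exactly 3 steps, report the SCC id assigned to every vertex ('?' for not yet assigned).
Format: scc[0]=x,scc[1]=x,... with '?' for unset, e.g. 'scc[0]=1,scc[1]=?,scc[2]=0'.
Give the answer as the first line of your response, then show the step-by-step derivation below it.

scc[0]=1,scc[1]=1,scc[2]=?,scc[3]=0,scc[4]=?,scc[5]=?,scc[6]=?

step 1: low=(low[0]=0,low[1]=0,low[2]=?,low[3]=?,low[4]=?,low[5]=?,low[6]=?); scc=(scc[0]=?,scc[1]=?,scc[2]=?,scc[3]=?,scc[4]=?,scc[5]=?,scc[6]=?)
step 2: low=(low[0]=0,low[1]=0,low[2]=?,low[3]=2,low[4]=?,low[5]=?,low[6]=?); scc=(scc[0]=?,scc[1]=?,scc[2]=?,scc[3]=0,scc[4]=?,scc[5]=?,scc[6]=?)
step 3: low=(low[0]=0,low[1]=0,low[2]=?,low[3]=2,low[4]=?,low[5]=?,low[6]=?); scc=(scc[0]=1,scc[1]=1,scc[2]=?,scc[3]=0,scc[4]=?,scc[5]=?,scc[6]=?)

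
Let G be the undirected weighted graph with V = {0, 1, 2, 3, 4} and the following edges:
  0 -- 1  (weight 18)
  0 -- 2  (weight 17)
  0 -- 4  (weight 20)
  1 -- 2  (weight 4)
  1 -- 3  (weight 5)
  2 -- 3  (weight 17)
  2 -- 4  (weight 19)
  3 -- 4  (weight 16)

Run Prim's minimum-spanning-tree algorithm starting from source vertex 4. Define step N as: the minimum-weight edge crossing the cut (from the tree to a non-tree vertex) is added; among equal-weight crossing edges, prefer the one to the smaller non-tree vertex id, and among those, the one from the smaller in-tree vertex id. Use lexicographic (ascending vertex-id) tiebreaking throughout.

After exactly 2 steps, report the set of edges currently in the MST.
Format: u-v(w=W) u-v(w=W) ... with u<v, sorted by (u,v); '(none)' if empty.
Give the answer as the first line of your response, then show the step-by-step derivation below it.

1-3(w=5) 3-4(w=16)

step 1: add edge 3-4 (w=16); MST = {3-4(w=16)}
step 2: add edge 1-3 (w=5); MST = {1-3(w=5) 3-4(w=16)}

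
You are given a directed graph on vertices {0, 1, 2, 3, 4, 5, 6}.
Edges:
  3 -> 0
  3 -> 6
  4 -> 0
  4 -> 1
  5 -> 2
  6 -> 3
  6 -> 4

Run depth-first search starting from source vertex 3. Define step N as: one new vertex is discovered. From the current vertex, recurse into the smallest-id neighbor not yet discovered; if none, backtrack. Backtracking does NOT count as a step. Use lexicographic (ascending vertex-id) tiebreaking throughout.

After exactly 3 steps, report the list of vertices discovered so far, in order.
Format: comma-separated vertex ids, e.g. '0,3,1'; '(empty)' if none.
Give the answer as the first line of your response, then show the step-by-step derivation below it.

3,0,6

step 1: discover 3; path=3; order=3
step 2: discover 0; path=3>0; order=3,0
step 3: discover 6; path=3>6; order=3,0,6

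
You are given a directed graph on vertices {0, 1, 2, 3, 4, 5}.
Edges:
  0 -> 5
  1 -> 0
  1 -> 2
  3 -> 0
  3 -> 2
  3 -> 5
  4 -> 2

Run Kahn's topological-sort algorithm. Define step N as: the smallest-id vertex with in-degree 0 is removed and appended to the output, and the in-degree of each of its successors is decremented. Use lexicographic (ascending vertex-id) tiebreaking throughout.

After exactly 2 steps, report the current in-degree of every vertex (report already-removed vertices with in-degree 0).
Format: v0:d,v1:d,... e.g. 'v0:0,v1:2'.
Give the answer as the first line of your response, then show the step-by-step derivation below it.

v0:0,v1:0,v2:1,v3:0,v4:0,v5:1

step 1: output 1; order=[1]; indeg=(1,0,2,0,0,2)
step 2: output 3; order=[1,3]; indeg=(0,0,1,0,0,1)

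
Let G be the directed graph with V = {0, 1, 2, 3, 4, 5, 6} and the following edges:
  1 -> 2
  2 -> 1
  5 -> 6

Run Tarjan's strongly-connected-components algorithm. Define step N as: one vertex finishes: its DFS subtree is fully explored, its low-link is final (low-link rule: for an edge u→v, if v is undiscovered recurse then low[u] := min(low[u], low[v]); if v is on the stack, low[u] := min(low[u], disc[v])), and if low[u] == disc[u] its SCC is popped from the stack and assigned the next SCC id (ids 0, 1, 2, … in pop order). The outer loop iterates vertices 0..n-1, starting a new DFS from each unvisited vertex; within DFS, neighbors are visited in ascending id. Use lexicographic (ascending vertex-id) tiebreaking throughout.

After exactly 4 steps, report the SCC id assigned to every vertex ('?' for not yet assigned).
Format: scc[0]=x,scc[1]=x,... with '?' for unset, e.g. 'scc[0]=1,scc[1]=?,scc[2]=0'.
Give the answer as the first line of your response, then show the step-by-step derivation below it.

scc[0]=0,scc[1]=1,scc[2]=1,scc[3]=2,scc[4]=?,scc[5]=?,scc[6]=?

step 1: low=(low[0]=0,low[1]=?,low[2]=?,low[3]=?,low[4]=?,low[5]=?,low[6]=?); scc=(scc[0]=0,scc[1]=?,scc[2]=?,scc[3]=?,scc[4]=?,scc[5]=?,scc[6]=?)
step 2: low=(low[0]=0,low[1]=1,low[2]=1,low[3]=?,low[4]=?,low[5]=?,low[6]=?); scc=(scc[0]=0,scc[1]=?,scc[2]=?,scc[3]=?,scc[4]=?,scc[5]=?,scc[6]=?)
step 3: low=(low[0]=0,low[1]=1,low[2]=1,low[3]=?,low[4]=?,low[5]=?,low[6]=?); scc=(scc[0]=0,scc[1]=1,scc[2]=1,scc[3]=?,scc[4]=?,scc[5]=?,scc[6]=?)
step 4: low=(low[0]=0,low[1]=1,low[2]=1,low[3]=3,low[4]=?,low[5]=?,low[6]=?); scc=(scc[0]=0,scc[1]=1,scc[2]=1,scc[3]=2,scc[4]=?,scc[5]=?,scc[6]=?)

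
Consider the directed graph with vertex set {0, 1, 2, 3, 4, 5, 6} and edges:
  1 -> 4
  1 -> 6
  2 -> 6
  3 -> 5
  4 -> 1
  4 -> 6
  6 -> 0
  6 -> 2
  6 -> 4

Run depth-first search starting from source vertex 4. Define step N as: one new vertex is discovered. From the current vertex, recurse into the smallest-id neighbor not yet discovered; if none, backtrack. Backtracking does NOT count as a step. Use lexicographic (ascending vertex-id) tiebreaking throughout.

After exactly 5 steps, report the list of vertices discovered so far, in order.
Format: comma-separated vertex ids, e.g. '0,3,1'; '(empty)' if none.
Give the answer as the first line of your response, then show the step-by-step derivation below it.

4,1,6,0,2

step 1: discover 4; path=4; order=4
step 2: discover 1; path=4>1; order=4,1
step 3: discover 6; path=4>1>6; order=4,1,6
step 4: discover 0; path=4>1>6>0; order=4,1,6,0
step 5: discover 2; path=4>1>6>2; order=4,1,6,0,2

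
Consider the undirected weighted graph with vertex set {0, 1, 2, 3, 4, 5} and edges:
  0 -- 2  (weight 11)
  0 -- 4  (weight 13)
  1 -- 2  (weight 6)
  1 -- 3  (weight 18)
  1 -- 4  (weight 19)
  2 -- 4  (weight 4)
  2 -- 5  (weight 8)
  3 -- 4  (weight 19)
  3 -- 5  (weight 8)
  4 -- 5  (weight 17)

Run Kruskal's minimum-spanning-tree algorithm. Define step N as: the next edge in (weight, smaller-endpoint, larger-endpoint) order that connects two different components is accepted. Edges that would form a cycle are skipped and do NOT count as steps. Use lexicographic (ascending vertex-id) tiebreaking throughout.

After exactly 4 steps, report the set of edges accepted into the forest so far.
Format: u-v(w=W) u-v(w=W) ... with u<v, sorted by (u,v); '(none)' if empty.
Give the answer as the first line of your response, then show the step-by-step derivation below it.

1-2(w=6) 2-4(w=4) 2-5(w=8) 3-5(w=8)

step 1: add edge 2-4 (w=4); MST = {2-4(w=4)}
step 2: add edge 1-2 (w=6); MST = {1-2(w=6) 2-4(w=4)}
step 3: add edge 2-5 (w=8); MST = {1-2(w=6) 2-4(w=4) 2-5(w=8)}
step 4: add edge 3-5 (w=8); MST = {1-2(w=6) 2-4(w=4) 2-5(w=8) 3-5(w=8)}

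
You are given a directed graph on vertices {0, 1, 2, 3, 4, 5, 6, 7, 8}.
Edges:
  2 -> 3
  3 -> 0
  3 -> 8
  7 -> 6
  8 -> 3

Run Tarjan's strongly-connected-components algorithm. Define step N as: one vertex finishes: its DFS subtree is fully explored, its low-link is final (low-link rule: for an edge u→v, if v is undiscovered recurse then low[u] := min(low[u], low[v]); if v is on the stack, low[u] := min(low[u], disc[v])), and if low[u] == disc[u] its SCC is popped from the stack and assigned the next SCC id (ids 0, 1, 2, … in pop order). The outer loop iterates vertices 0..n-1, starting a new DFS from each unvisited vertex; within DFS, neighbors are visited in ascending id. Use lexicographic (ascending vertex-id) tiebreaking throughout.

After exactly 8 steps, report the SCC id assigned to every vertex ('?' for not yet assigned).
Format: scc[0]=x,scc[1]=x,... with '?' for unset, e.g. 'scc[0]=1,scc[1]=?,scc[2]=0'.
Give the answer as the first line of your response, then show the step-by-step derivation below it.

scc[0]=0,scc[1]=1,scc[2]=3,scc[3]=2,scc[4]=4,scc[5]=5,scc[6]=6,scc[7]=?,scc[8]=2

step 1: low=(low[0]=0,low[1]=?,low[2]=?,low[3]=?,low[4]=?,low[5]=?,low[6]=?,low[7]=?,low[8]=?); scc=(scc[0]=0,scc[1]=?,scc[2]=?,scc[3]=?,scc[4]=?,scc[5]=?,scc[6]=?,scc[7]=?,scc[8]=?)
step 2: low=(low[0]=0,low[1]=1,low[2]=?,low[3]=?,low[4]=?,low[5]=?,low[6]=?,low[7]=?,low[8]=?); scc=(scc[0]=0,scc[1]=1,scc[2]=?,scc[3]=?,scc[4]=?,scc[5]=?,scc[6]=?,scc[7]=?,scc[8]=?)
step 3: low=(low[0]=0,low[1]=1,low[2]=2,low[3]=3,low[4]=?,low[5]=?,low[6]=?,low[7]=?,low[8]=3); scc=(scc[0]=0,scc[1]=1,scc[2]=?,scc[3]=?,scc[4]=?,scc[5]=?,scc[6]=?,scc[7]=?,scc[8]=?)
step 4: low=(low[0]=0,low[1]=1,low[2]=2,low[3]=3,low[4]=?,low[5]=?,low[6]=?,low[7]=?,low[8]=3); scc=(scc[0]=0,scc[1]=1,scc[2]=?,scc[3]=2,scc[4]=?,scc[5]=?,scc[6]=?,scc[7]=?,scc[8]=2)
step 5: low=(low[0]=0,low[1]=1,low[2]=2,low[3]=3,low[4]=?,low[5]=?,low[6]=?,low[7]=?,low[8]=3); scc=(scc[0]=0,scc[1]=1,scc[2]=3,scc[3]=2,scc[4]=?,scc[5]=?,scc[6]=?,scc[7]=?,scc[8]=2)
step 6: low=(low[0]=0,low[1]=1,low[2]=2,low[3]=3,low[4]=5,low[5]=?,low[6]=?,low[7]=?,low[8]=3); scc=(scc[0]=0,scc[1]=1,scc[2]=3,scc[3]=2,scc[4]=4,scc[5]=?,scc[6]=?,scc[7]=?,scc[8]=2)
step 7: low=(low[0]=0,low[1]=1,low[2]=2,low[3]=3,low[4]=5,low[5]=6,low[6]=?,low[7]=?,low[8]=3); scc=(scc[0]=0,scc[1]=1,scc[2]=3,scc[3]=2,scc[4]=4,scc[5]=5,scc[6]=?,scc[7]=?,scc[8]=2)
step 8: low=(low[0]=0,low[1]=1,low[2]=2,low[3]=3,low[4]=5,low[5]=6,low[6]=7,low[7]=?,low[8]=3); scc=(scc[0]=0,scc[1]=1,scc[2]=3,scc[3]=2,scc[4]=4,scc[5]=5,scc[6]=6,scc[7]=?,scc[8]=2)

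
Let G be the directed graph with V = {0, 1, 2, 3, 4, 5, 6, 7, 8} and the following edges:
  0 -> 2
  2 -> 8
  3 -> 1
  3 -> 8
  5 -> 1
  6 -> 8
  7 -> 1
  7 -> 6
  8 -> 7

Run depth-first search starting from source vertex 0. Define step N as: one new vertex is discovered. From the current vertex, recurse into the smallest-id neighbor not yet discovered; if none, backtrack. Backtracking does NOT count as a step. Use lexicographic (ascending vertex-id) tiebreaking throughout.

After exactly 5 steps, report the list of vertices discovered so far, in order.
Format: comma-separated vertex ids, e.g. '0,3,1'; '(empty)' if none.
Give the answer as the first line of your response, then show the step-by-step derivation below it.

0,2,8,7,1

step 1: discover 0; path=0; order=0
step 2: discover 2; path=0>2; order=0,2
step 3: discover 8; path=0>2>8; order=0,2,8
step 4: discover 7; path=0>2>8>7; order=0,2,8,7
step 5: discover 1; path=0>2>8>7>1; order=0,2,8,7,1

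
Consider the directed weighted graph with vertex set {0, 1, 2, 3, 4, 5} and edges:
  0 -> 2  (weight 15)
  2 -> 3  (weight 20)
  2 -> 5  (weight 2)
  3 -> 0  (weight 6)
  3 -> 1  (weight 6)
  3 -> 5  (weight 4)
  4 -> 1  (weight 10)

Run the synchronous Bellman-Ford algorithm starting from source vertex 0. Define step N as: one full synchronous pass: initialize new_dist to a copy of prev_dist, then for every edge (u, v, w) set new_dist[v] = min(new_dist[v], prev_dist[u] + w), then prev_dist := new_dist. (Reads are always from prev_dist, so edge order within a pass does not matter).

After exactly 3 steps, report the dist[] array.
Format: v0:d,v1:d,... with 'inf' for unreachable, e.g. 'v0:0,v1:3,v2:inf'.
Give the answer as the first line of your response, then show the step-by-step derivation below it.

v0:0,v1:41,v2:15,v3:35,v4:inf,v5:17

step 1: dist = v0:0,v1:inf,v2:15,v3:inf,v4:inf,v5:inf
step 2: dist = v0:0,v1:inf,v2:15,v3:35,v4:inf,v5:17
step 3: dist = v0:0,v1:41,v2:15,v3:35,v4:inf,v5:17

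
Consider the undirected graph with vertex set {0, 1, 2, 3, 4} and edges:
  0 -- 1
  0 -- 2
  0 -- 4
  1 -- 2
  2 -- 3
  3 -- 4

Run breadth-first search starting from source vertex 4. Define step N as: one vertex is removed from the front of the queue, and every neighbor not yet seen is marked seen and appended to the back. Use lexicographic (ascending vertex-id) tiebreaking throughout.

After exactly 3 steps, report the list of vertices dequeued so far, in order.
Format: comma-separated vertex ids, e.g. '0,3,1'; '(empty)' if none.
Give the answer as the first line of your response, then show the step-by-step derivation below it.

4,0,3

step 1: dequeue 4; queue=[0,3]; order=4
step 2: dequeue 0; queue=[3,1,2]; order=4,0
step 3: dequeue 3; queue=[1,2]; order=4,0,3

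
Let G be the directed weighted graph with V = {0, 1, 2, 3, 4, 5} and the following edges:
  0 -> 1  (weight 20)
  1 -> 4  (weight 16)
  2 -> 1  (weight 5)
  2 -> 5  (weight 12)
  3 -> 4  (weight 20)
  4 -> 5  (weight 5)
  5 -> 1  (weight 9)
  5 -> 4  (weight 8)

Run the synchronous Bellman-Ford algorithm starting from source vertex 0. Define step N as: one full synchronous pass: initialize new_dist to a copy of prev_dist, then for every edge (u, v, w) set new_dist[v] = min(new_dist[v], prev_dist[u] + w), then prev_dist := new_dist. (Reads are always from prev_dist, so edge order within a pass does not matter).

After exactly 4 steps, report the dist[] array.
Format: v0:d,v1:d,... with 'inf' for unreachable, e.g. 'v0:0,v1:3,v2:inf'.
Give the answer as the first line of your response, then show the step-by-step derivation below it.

v0:0,v1:20,v2:inf,v3:inf,v4:36,v5:41

step 1: dist = v0:0,v1:20,v2:inf,v3:inf,v4:inf,v5:inf
step 2: dist = v0:0,v1:20,v2:inf,v3:inf,v4:36,v5:inf
step 3: dist = v0:0,v1:20,v2:inf,v3:inf,v4:36,v5:41
step 4: dist = v0:0,v1:20,v2:inf,v3:inf,v4:36,v5:41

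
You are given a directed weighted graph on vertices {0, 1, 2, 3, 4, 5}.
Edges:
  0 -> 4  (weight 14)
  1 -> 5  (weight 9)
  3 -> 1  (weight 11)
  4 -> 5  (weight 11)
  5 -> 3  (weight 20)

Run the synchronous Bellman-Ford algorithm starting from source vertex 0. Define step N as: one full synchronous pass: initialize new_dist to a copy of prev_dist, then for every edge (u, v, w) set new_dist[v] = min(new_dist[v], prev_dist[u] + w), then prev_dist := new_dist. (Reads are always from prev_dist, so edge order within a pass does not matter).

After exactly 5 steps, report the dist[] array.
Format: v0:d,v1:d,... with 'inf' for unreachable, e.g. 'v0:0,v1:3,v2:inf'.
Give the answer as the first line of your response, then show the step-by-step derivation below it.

v0:0,v1:56,v2:inf,v3:45,v4:14,v5:25

step 1: dist = v0:0,v1:inf,v2:inf,v3:inf,v4:14,v5:inf
step 2: dist = v0:0,v1:inf,v2:inf,v3:inf,v4:14,v5:25
step 3: dist = v0:0,v1:inf,v2:inf,v3:45,v4:14,v5:25
step 4: dist = v0:0,v1:56,v2:inf,v3:45,v4:14,v5:25
step 5: dist = v0:0,v1:56,v2:inf,v3:45,v4:14,v5:25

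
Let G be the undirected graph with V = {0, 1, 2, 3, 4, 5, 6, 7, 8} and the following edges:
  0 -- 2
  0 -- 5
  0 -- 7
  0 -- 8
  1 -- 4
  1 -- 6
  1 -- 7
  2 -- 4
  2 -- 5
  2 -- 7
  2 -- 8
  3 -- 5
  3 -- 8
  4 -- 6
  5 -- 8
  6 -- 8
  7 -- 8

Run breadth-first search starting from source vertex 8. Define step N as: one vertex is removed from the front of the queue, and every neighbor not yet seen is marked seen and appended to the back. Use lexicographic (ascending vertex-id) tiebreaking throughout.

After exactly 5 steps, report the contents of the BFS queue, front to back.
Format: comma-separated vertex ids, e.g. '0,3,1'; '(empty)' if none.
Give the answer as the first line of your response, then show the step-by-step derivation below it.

6,7,4

step 1: dequeue 8; queue=[0,2,3,5,6,7]; order=8
step 2: dequeue 0; queue=[2,3,5,6,7]; order=8,0
step 3: dequeue 2; queue=[3,5,6,7,4]; order=8,0,2
step 4: dequeue 3; queue=[5,6,7,4]; order=8,0,2,3
step 5: dequeue 5; queue=[6,7,4]; order=8,0,2,3,5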